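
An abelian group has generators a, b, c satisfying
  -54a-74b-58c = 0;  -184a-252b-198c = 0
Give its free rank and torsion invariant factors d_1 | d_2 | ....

Answer: M ≅ ℤ^1 ⊕ ℤ/2 ⊕ ℤ/2

Derivation:
rank_ℚ(R)=2; free=3−2=1
SNF(R) diag = [2, 2] → torsion [2, 2]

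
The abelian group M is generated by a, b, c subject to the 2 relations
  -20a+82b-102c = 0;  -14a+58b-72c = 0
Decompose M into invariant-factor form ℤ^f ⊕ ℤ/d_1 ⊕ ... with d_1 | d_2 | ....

Answer: M ≅ ℤ^1 ⊕ ℤ/2 ⊕ ℤ/6

Derivation:
rank_ℚ(R)=2; free=3−2=1
SNF(R) diag = [2, 6] → torsion [2, 6]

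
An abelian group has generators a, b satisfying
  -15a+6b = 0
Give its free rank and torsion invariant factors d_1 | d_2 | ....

Answer: M ≅ ℤ^1 ⊕ ℤ/3

Derivation:
rank_ℚ(R)=1; free=2−1=1
SNF(R) diag = [3] → torsion [3]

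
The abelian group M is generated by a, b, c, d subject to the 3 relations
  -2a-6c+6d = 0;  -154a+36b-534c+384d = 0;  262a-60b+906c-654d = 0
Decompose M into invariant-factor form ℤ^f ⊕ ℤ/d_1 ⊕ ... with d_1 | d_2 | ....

Answer: M ≅ ℤ^1 ⊕ ℤ/2 ⊕ ℤ/6 ⊕ ℤ/12

Derivation:
rank_ℚ(R)=3; free=4−3=1
SNF(R) diag = [2, 6, 12] → torsion [2, 6, 12]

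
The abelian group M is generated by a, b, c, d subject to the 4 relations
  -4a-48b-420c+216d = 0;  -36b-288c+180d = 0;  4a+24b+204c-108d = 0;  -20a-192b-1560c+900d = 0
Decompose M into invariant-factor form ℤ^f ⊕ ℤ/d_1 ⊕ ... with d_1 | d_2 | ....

rank_ℚ(R)=4; free=4−4=0
SNF(R) diag = [4, 12, 36, 36] → torsion [4, 12, 36, 36]

Answer: M ≅ ℤ/4 ⊕ ℤ/12 ⊕ ℤ/36 ⊕ ℤ/36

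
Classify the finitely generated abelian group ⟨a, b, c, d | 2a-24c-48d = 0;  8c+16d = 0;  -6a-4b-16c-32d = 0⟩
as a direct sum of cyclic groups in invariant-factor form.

rank_ℚ(R)=3; free=4−3=1
SNF(R) diag = [2, 4, 8] → torsion [2, 4, 8]

Answer: M ≅ ℤ^1 ⊕ ℤ/2 ⊕ ℤ/4 ⊕ ℤ/8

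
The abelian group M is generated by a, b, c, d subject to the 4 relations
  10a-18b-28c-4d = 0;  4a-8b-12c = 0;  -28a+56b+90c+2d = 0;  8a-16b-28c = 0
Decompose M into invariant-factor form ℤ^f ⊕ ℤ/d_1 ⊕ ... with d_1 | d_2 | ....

rank_ℚ(R)=4; free=4−4=0
SNF(R) diag = [2, 2, 4, 4] → torsion [2, 2, 4, 4]

Answer: M ≅ ℤ/2 ⊕ ℤ/2 ⊕ ℤ/4 ⊕ ℤ/4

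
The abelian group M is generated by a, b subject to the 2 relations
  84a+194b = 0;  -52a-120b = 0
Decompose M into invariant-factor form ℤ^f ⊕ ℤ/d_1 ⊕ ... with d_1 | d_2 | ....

Answer: M ≅ ℤ/2 ⊕ ℤ/4

Derivation:
rank_ℚ(R)=2; free=2−2=0
SNF(R) diag = [2, 4] → torsion [2, 4]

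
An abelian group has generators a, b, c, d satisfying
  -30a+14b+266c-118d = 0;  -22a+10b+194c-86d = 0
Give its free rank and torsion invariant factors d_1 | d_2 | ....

Answer: M ≅ ℤ^2 ⊕ ℤ/2 ⊕ ℤ/4

Derivation:
rank_ℚ(R)=2; free=4−2=2
SNF(R) diag = [2, 4] → torsion [2, 4]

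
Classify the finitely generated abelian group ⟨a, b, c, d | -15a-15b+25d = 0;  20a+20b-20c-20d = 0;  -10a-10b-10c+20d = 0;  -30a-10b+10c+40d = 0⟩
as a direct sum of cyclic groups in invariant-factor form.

Answer: M ≅ ℤ/5 ⊕ ℤ/10 ⊕ ℤ/20 ⊕ ℤ/20

Derivation:
rank_ℚ(R)=4; free=4−4=0
SNF(R) diag = [5, 10, 20, 20] → torsion [5, 10, 20, 20]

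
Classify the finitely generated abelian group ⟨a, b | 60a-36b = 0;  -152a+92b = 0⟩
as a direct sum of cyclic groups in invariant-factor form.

rank_ℚ(R)=2; free=2−2=0
SNF(R) diag = [4, 12] → torsion [4, 12]

Answer: M ≅ ℤ/4 ⊕ ℤ/12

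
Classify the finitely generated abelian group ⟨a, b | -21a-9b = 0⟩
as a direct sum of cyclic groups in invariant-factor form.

rank_ℚ(R)=1; free=2−1=1
SNF(R) diag = [3] → torsion [3]

Answer: M ≅ ℤ^1 ⊕ ℤ/3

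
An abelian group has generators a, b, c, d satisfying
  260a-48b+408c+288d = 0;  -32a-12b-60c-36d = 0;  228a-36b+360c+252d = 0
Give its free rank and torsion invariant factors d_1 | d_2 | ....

rank_ℚ(R)=3; free=4−3=1
SNF(R) diag = [4, 12, 36] → torsion [4, 12, 36]

Answer: M ≅ ℤ^1 ⊕ ℤ/4 ⊕ ℤ/12 ⊕ ℤ/36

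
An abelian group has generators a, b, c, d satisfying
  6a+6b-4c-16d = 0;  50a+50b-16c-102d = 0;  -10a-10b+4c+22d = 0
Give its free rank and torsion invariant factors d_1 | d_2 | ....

Answer: M ≅ ℤ^1 ⊕ ℤ/2 ⊕ ℤ/2 ⊕ ℤ/4

Derivation:
rank_ℚ(R)=3; free=4−3=1
SNF(R) diag = [2, 2, 4] → torsion [2, 2, 4]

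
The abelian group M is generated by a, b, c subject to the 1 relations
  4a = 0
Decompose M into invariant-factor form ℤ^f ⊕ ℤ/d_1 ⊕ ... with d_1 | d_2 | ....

Answer: M ≅ ℤ^2 ⊕ ℤ/4

Derivation:
rank_ℚ(R)=1; free=3−1=2
SNF(R) diag = [4] → torsion [4]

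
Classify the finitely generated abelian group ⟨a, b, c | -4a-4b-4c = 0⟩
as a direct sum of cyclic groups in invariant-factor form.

Answer: M ≅ ℤ^2 ⊕ ℤ/4

Derivation:
rank_ℚ(R)=1; free=3−1=2
SNF(R) diag = [4] → torsion [4]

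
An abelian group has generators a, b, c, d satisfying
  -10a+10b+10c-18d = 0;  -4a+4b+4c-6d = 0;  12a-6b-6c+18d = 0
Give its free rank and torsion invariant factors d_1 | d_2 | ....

Answer: M ≅ ℤ^1 ⊕ ℤ/2 ⊕ ℤ/6 ⊕ ℤ/6

Derivation:
rank_ℚ(R)=3; free=4−3=1
SNF(R) diag = [2, 6, 6] → torsion [2, 6, 6]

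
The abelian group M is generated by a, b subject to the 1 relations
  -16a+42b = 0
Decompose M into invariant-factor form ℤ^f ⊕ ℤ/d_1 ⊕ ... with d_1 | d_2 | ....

rank_ℚ(R)=1; free=2−1=1
SNF(R) diag = [2] → torsion [2]

Answer: M ≅ ℤ^1 ⊕ ℤ/2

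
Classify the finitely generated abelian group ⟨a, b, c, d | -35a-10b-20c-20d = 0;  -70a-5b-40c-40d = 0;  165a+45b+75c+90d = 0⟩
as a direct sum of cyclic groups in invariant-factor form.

Answer: M ≅ ℤ^1 ⊕ ℤ/5 ⊕ ℤ/15 ⊕ ℤ/15

Derivation:
rank_ℚ(R)=3; free=4−3=1
SNF(R) diag = [5, 15, 15] → torsion [5, 15, 15]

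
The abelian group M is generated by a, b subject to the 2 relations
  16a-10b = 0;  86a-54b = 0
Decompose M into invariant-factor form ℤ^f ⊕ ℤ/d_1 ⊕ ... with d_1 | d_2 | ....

Answer: M ≅ ℤ/2 ⊕ ℤ/2

Derivation:
rank_ℚ(R)=2; free=2−2=0
SNF(R) diag = [2, 2] → torsion [2, 2]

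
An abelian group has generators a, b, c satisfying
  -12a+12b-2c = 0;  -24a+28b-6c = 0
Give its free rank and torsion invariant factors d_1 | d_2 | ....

Answer: M ≅ ℤ^1 ⊕ ℤ/2 ⊕ ℤ/4

Derivation:
rank_ℚ(R)=2; free=3−2=1
SNF(R) diag = [2, 4] → torsion [2, 4]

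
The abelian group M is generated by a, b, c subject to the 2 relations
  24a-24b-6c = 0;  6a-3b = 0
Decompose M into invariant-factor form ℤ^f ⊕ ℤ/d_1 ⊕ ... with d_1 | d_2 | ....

rank_ℚ(R)=2; free=3−2=1
SNF(R) diag = [3, 6] → torsion [3, 6]

Answer: M ≅ ℤ^1 ⊕ ℤ/3 ⊕ ℤ/6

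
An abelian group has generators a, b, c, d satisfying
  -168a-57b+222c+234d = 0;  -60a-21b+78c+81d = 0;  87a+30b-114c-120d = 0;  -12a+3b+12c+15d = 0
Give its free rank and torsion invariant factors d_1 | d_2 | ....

rank_ℚ(R)=4; free=4−4=0
SNF(R) diag = [3, 3, 9, 18] → torsion [3, 3, 9, 18]

Answer: M ≅ ℤ/3 ⊕ ℤ/3 ⊕ ℤ/9 ⊕ ℤ/18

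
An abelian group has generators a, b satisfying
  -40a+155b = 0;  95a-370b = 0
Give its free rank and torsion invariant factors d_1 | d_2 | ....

Answer: M ≅ ℤ/5 ⊕ ℤ/15

Derivation:
rank_ℚ(R)=2; free=2−2=0
SNF(R) diag = [5, 15] → torsion [5, 15]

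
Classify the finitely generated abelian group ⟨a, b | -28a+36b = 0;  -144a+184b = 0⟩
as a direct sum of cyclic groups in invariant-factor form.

rank_ℚ(R)=2; free=2−2=0
SNF(R) diag = [4, 8] → torsion [4, 8]

Answer: M ≅ ℤ/4 ⊕ ℤ/8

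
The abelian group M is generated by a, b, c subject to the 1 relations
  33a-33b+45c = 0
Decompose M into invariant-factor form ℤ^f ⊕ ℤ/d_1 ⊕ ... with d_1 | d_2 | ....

Answer: M ≅ ℤ^2 ⊕ ℤ/3

Derivation:
rank_ℚ(R)=1; free=3−1=2
SNF(R) diag = [3] → torsion [3]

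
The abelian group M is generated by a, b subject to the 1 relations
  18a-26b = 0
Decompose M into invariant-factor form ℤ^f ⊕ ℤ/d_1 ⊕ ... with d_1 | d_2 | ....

Answer: M ≅ ℤ^1 ⊕ ℤ/2

Derivation:
rank_ℚ(R)=1; free=2−1=1
SNF(R) diag = [2] → torsion [2]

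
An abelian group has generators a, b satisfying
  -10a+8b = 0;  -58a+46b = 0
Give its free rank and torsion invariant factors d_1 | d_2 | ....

Answer: M ≅ ℤ/2 ⊕ ℤ/2

Derivation:
rank_ℚ(R)=2; free=2−2=0
SNF(R) diag = [2, 2] → torsion [2, 2]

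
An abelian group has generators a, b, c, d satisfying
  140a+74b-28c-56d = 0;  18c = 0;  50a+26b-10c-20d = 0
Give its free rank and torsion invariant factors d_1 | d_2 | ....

Answer: M ≅ ℤ^1 ⊕ ℤ/2 ⊕ ℤ/6 ⊕ ℤ/18

Derivation:
rank_ℚ(R)=3; free=4−3=1
SNF(R) diag = [2, 6, 18] → torsion [2, 6, 18]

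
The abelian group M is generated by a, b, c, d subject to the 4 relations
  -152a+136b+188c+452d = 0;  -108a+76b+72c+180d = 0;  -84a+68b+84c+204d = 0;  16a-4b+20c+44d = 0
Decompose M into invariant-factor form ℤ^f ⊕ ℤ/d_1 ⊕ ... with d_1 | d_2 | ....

Answer: M ≅ ℤ/4 ⊕ ℤ/4 ⊕ ℤ/12 ⊕ ℤ/36

Derivation:
rank_ℚ(R)=4; free=4−4=0
SNF(R) diag = [4, 4, 12, 36] → torsion [4, 4, 12, 36]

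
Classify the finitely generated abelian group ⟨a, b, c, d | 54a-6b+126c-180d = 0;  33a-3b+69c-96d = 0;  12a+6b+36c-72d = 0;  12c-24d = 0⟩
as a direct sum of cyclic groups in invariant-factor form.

rank_ℚ(R)=4; free=4−4=0
SNF(R) diag = [3, 6, 12, 12] → torsion [3, 6, 12, 12]

Answer: M ≅ ℤ/3 ⊕ ℤ/6 ⊕ ℤ/12 ⊕ ℤ/12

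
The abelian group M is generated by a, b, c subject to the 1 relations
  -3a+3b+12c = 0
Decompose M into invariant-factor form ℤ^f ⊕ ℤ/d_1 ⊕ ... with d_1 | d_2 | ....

rank_ℚ(R)=1; free=3−1=2
SNF(R) diag = [3] → torsion [3]

Answer: M ≅ ℤ^2 ⊕ ℤ/3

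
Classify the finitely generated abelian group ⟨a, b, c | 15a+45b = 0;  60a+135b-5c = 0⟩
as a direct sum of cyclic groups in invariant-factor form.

Answer: M ≅ ℤ^1 ⊕ ℤ/5 ⊕ ℤ/15

Derivation:
rank_ℚ(R)=2; free=3−2=1
SNF(R) diag = [5, 15] → torsion [5, 15]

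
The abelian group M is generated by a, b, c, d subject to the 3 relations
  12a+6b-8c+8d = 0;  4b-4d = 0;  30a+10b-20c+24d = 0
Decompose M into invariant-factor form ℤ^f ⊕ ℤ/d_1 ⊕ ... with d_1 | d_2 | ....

Answer: M ≅ ℤ^1 ⊕ ℤ/2 ⊕ ℤ/2 ⊕ ℤ/4

Derivation:
rank_ℚ(R)=3; free=4−3=1
SNF(R) diag = [2, 2, 4] → torsion [2, 2, 4]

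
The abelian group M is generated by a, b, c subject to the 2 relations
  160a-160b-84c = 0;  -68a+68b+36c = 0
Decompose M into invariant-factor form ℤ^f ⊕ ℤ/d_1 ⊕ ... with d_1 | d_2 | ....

rank_ℚ(R)=2; free=3−2=1
SNF(R) diag = [4, 12] → torsion [4, 12]

Answer: M ≅ ℤ^1 ⊕ ℤ/4 ⊕ ℤ/12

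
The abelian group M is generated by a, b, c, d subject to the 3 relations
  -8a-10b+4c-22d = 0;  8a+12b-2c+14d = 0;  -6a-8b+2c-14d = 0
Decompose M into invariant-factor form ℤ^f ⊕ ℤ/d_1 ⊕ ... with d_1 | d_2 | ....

Answer: M ≅ ℤ^1 ⊕ ℤ/2 ⊕ ℤ/2 ⊕ ℤ/2

Derivation:
rank_ℚ(R)=3; free=4−3=1
SNF(R) diag = [2, 2, 2] → torsion [2, 2, 2]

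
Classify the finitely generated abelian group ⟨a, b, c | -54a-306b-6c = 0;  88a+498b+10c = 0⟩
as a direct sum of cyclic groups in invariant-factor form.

rank_ℚ(R)=2; free=3−2=1
SNF(R) diag = [2, 6] → torsion [2, 6]

Answer: M ≅ ℤ^1 ⊕ ℤ/2 ⊕ ℤ/6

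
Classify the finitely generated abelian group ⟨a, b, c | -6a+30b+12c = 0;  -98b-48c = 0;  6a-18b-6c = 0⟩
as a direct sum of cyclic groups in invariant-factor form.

rank_ℚ(R)=3; free=3−3=0
SNF(R) diag = [2, 6, 6] → torsion [2, 6, 6]

Answer: M ≅ ℤ/2 ⊕ ℤ/6 ⊕ ℤ/6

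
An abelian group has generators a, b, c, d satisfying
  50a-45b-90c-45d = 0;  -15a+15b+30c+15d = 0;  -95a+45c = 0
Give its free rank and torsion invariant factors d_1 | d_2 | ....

rank_ℚ(R)=3; free=4−3=1
SNF(R) diag = [5, 15, 45] → torsion [5, 15, 45]

Answer: M ≅ ℤ^1 ⊕ ℤ/5 ⊕ ℤ/15 ⊕ ℤ/45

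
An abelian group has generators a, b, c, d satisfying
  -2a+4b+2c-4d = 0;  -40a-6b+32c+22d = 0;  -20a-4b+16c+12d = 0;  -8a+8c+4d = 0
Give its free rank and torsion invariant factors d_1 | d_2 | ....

rank_ℚ(R)=4; free=4−4=0
SNF(R) diag = [2, 2, 4, 4] → torsion [2, 2, 4, 4]

Answer: M ≅ ℤ/2 ⊕ ℤ/2 ⊕ ℤ/4 ⊕ ℤ/4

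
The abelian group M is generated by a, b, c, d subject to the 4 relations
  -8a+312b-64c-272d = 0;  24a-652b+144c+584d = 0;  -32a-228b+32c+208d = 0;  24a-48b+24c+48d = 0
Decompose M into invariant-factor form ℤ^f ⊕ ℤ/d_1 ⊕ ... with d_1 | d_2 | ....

Answer: M ≅ ℤ/4 ⊕ ℤ/8 ⊕ ℤ/24 ⊕ ℤ/72

Derivation:
rank_ℚ(R)=4; free=4−4=0
SNF(R) diag = [4, 8, 24, 72] → torsion [4, 8, 24, 72]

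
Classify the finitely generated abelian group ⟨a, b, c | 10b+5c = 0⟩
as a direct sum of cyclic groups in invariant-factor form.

rank_ℚ(R)=1; free=3−1=2
SNF(R) diag = [5] → torsion [5]

Answer: M ≅ ℤ^2 ⊕ ℤ/5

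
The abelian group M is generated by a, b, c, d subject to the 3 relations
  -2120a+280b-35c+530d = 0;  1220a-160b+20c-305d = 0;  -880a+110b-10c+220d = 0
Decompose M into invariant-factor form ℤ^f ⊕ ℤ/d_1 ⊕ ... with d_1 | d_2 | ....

Answer: M ≅ ℤ^1 ⊕ ℤ/5 ⊕ ℤ/15 ⊕ ℤ/30

Derivation:
rank_ℚ(R)=3; free=4−3=1
SNF(R) diag = [5, 15, 30] → torsion [5, 15, 30]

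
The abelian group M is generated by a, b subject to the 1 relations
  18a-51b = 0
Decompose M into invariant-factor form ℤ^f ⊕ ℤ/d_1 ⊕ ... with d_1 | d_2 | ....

rank_ℚ(R)=1; free=2−1=1
SNF(R) diag = [3] → torsion [3]

Answer: M ≅ ℤ^1 ⊕ ℤ/3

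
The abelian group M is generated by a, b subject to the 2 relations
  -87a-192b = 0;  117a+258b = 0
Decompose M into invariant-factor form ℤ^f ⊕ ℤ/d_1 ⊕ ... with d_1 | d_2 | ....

rank_ℚ(R)=2; free=2−2=0
SNF(R) diag = [3, 6] → torsion [3, 6]

Answer: M ≅ ℤ/3 ⊕ ℤ/6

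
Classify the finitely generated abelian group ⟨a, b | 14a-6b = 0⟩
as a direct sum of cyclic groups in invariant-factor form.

rank_ℚ(R)=1; free=2−1=1
SNF(R) diag = [2] → torsion [2]

Answer: M ≅ ℤ^1 ⊕ ℤ/2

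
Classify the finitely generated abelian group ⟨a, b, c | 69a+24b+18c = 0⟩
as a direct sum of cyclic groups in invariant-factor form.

rank_ℚ(R)=1; free=3−1=2
SNF(R) diag = [3] → torsion [3]

Answer: M ≅ ℤ^2 ⊕ ℤ/3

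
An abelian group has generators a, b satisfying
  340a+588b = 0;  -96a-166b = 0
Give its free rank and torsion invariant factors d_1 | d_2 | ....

Answer: M ≅ ℤ/2 ⊕ ℤ/4

Derivation:
rank_ℚ(R)=2; free=2−2=0
SNF(R) diag = [2, 4] → torsion [2, 4]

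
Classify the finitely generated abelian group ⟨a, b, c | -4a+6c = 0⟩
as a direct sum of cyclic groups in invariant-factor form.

Answer: M ≅ ℤ^2 ⊕ ℤ/2

Derivation:
rank_ℚ(R)=1; free=3−1=2
SNF(R) diag = [2] → torsion [2]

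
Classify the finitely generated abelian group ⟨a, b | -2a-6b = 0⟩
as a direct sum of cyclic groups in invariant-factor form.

Answer: M ≅ ℤ^1 ⊕ ℤ/2

Derivation:
rank_ℚ(R)=1; free=2−1=1
SNF(R) diag = [2] → torsion [2]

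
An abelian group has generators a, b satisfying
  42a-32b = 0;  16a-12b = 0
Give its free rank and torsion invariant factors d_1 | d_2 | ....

Answer: M ≅ ℤ/2 ⊕ ℤ/4

Derivation:
rank_ℚ(R)=2; free=2−2=0
SNF(R) diag = [2, 4] → torsion [2, 4]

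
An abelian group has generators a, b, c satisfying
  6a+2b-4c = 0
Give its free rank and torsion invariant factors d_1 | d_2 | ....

Answer: M ≅ ℤ^2 ⊕ ℤ/2

Derivation:
rank_ℚ(R)=1; free=3−1=2
SNF(R) diag = [2] → torsion [2]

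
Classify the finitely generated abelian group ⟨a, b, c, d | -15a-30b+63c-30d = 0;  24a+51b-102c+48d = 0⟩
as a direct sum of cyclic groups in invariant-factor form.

rank_ℚ(R)=2; free=4−2=2
SNF(R) diag = [3, 3] → torsion [3, 3]

Answer: M ≅ ℤ^2 ⊕ ℤ/3 ⊕ ℤ/3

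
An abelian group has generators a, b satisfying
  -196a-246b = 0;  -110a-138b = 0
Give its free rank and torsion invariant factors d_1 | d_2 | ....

rank_ℚ(R)=2; free=2−2=0
SNF(R) diag = [2, 6] → torsion [2, 6]

Answer: M ≅ ℤ/2 ⊕ ℤ/6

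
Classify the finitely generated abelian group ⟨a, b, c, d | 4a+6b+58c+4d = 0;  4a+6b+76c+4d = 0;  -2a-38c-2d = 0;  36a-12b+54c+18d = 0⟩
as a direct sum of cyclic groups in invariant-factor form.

rank_ℚ(R)=4; free=4−4=0
SNF(R) diag = [2, 6, 18, 18] → torsion [2, 6, 18, 18]

Answer: M ≅ ℤ/2 ⊕ ℤ/6 ⊕ ℤ/18 ⊕ ℤ/18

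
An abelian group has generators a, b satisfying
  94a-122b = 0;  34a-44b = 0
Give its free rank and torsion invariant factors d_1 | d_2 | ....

rank_ℚ(R)=2; free=2−2=0
SNF(R) diag = [2, 6] → torsion [2, 6]

Answer: M ≅ ℤ/2 ⊕ ℤ/6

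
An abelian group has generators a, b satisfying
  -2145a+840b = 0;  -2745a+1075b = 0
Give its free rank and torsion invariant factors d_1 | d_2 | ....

Answer: M ≅ ℤ/5 ⊕ ℤ/15

Derivation:
rank_ℚ(R)=2; free=2−2=0
SNF(R) diag = [5, 15] → torsion [5, 15]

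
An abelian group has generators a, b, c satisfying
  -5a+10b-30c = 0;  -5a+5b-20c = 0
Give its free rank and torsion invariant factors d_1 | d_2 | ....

rank_ℚ(R)=2; free=3−2=1
SNF(R) diag = [5, 5] → torsion [5, 5]

Answer: M ≅ ℤ^1 ⊕ ℤ/5 ⊕ ℤ/5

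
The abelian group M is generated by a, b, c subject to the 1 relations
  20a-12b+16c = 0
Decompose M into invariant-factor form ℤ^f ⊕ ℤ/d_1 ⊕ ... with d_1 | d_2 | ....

Answer: M ≅ ℤ^2 ⊕ ℤ/4

Derivation:
rank_ℚ(R)=1; free=3−1=2
SNF(R) diag = [4] → torsion [4]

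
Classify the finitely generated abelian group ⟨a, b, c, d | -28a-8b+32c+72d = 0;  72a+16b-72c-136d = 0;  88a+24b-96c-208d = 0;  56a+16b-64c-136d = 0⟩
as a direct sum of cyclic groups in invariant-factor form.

rank_ℚ(R)=4; free=4−4=0
SNF(R) diag = [4, 8, 8, 8] → torsion [4, 8, 8, 8]

Answer: M ≅ ℤ/4 ⊕ ℤ/8 ⊕ ℤ/8 ⊕ ℤ/8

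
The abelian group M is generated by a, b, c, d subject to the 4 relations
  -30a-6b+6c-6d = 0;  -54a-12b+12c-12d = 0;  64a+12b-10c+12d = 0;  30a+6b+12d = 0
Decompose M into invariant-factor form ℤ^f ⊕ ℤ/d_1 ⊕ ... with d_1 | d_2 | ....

Answer: M ≅ ℤ/2 ⊕ ℤ/6 ⊕ ℤ/6 ⊕ ℤ/6

Derivation:
rank_ℚ(R)=4; free=4−4=0
SNF(R) diag = [2, 6, 6, 6] → torsion [2, 6, 6, 6]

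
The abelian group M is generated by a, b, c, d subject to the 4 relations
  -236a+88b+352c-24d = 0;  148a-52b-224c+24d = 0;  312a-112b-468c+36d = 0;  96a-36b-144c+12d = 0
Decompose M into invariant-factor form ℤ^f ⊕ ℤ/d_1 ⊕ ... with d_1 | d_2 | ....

rank_ℚ(R)=4; free=4−4=0
SNF(R) diag = [4, 4, 12, 12] → torsion [4, 4, 12, 12]

Answer: M ≅ ℤ/4 ⊕ ℤ/4 ⊕ ℤ/12 ⊕ ℤ/12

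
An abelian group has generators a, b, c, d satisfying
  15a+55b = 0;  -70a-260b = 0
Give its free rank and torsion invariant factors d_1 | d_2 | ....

rank_ℚ(R)=2; free=4−2=2
SNF(R) diag = [5, 10] → torsion [5, 10]

Answer: M ≅ ℤ^2 ⊕ ℤ/5 ⊕ ℤ/10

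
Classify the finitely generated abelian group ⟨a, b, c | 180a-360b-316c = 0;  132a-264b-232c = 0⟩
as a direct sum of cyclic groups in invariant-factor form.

Answer: M ≅ ℤ^1 ⊕ ℤ/4 ⊕ ℤ/12

Derivation:
rank_ℚ(R)=2; free=3−2=1
SNF(R) diag = [4, 12] → torsion [4, 12]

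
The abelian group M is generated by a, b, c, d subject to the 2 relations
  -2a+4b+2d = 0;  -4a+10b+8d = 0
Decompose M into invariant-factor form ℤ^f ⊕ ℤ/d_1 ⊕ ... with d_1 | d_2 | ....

Answer: M ≅ ℤ^2 ⊕ ℤ/2 ⊕ ℤ/2

Derivation:
rank_ℚ(R)=2; free=4−2=2
SNF(R) diag = [2, 2] → torsion [2, 2]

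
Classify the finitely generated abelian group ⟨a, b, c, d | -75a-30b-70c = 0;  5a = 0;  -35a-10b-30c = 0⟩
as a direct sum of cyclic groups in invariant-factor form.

rank_ℚ(R)=3; free=4−3=1
SNF(R) diag = [5, 10, 20] → torsion [5, 10, 20]

Answer: M ≅ ℤ^1 ⊕ ℤ/5 ⊕ ℤ/10 ⊕ ℤ/20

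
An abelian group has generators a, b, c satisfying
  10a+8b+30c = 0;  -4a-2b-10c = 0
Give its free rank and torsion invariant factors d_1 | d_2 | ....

rank_ℚ(R)=2; free=3−2=1
SNF(R) diag = [2, 2] → torsion [2, 2]

Answer: M ≅ ℤ^1 ⊕ ℤ/2 ⊕ ℤ/2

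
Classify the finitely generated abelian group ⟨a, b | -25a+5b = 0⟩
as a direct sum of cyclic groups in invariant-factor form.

rank_ℚ(R)=1; free=2−1=1
SNF(R) diag = [5] → torsion [5]

Answer: M ≅ ℤ^1 ⊕ ℤ/5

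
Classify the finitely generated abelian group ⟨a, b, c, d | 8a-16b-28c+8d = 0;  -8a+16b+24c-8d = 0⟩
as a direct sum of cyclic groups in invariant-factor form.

Answer: M ≅ ℤ^2 ⊕ ℤ/4 ⊕ ℤ/8

Derivation:
rank_ℚ(R)=2; free=4−2=2
SNF(R) diag = [4, 8] → torsion [4, 8]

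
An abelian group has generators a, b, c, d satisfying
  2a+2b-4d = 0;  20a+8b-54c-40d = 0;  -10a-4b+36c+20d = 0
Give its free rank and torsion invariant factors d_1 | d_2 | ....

Answer: M ≅ ℤ^1 ⊕ ℤ/2 ⊕ ℤ/6 ⊕ ℤ/18

Derivation:
rank_ℚ(R)=3; free=4−3=1
SNF(R) diag = [2, 6, 18] → torsion [2, 6, 18]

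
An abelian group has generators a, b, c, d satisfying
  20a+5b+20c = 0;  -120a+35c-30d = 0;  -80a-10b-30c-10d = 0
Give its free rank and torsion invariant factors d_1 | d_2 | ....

rank_ℚ(R)=3; free=4−3=1
SNF(R) diag = [5, 5, 10] → torsion [5, 5, 10]

Answer: M ≅ ℤ^1 ⊕ ℤ/5 ⊕ ℤ/5 ⊕ ℤ/10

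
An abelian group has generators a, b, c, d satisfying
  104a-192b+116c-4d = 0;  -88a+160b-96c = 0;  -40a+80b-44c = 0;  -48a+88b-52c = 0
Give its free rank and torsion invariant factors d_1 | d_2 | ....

Answer: M ≅ ℤ/4 ⊕ ℤ/4 ⊕ ℤ/8 ⊕ ℤ/8

Derivation:
rank_ℚ(R)=4; free=4−4=0
SNF(R) diag = [4, 4, 8, 8] → torsion [4, 4, 8, 8]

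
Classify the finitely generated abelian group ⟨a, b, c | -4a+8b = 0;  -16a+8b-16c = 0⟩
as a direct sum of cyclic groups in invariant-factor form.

Answer: M ≅ ℤ^1 ⊕ ℤ/4 ⊕ ℤ/8

Derivation:
rank_ℚ(R)=2; free=3−2=1
SNF(R) diag = [4, 8] → torsion [4, 8]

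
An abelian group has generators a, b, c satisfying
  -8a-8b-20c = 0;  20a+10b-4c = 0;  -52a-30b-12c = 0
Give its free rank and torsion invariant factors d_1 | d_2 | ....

rank_ℚ(R)=3; free=3−3=0
SNF(R) diag = [2, 4, 8] → torsion [2, 4, 8]

Answer: M ≅ ℤ/2 ⊕ ℤ/4 ⊕ ℤ/8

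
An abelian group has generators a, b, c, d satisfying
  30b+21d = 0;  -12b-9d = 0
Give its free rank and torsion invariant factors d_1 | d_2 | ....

rank_ℚ(R)=2; free=4−2=2
SNF(R) diag = [3, 6] → torsion [3, 6]

Answer: M ≅ ℤ^2 ⊕ ℤ/3 ⊕ ℤ/6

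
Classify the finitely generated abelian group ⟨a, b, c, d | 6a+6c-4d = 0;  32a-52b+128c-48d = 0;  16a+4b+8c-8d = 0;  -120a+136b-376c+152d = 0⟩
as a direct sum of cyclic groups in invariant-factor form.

Answer: M ≅ ℤ/2 ⊕ ℤ/4 ⊕ ℤ/8 ⊕ ℤ/8

Derivation:
rank_ℚ(R)=4; free=4−4=0
SNF(R) diag = [2, 4, 8, 8] → torsion [2, 4, 8, 8]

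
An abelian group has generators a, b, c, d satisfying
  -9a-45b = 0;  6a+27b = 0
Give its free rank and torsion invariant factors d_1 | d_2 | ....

rank_ℚ(R)=2; free=4−2=2
SNF(R) diag = [3, 9] → torsion [3, 9]

Answer: M ≅ ℤ^2 ⊕ ℤ/3 ⊕ ℤ/9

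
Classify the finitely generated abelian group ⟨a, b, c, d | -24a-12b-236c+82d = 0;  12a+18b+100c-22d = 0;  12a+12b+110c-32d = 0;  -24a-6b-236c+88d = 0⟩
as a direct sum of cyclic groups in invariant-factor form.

Answer: M ≅ ℤ/2 ⊕ ℤ/2 ⊕ ℤ/6 ⊕ ℤ/12

Derivation:
rank_ℚ(R)=4; free=4−4=0
SNF(R) diag = [2, 2, 6, 12] → torsion [2, 2, 6, 12]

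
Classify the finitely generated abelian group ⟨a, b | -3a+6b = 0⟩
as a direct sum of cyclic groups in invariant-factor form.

Answer: M ≅ ℤ^1 ⊕ ℤ/3

Derivation:
rank_ℚ(R)=1; free=2−1=1
SNF(R) diag = [3] → torsion [3]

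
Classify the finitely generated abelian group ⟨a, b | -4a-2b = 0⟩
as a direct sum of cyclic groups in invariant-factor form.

rank_ℚ(R)=1; free=2−1=1
SNF(R) diag = [2] → torsion [2]

Answer: M ≅ ℤ^1 ⊕ ℤ/2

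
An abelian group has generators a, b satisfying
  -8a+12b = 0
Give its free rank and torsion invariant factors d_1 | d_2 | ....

Answer: M ≅ ℤ^1 ⊕ ℤ/4

Derivation:
rank_ℚ(R)=1; free=2−1=1
SNF(R) diag = [4] → torsion [4]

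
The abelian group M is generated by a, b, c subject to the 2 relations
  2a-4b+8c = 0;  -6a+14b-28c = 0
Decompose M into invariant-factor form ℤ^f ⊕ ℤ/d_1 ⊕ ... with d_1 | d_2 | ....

rank_ℚ(R)=2; free=3−2=1
SNF(R) diag = [2, 2] → torsion [2, 2]

Answer: M ≅ ℤ^1 ⊕ ℤ/2 ⊕ ℤ/2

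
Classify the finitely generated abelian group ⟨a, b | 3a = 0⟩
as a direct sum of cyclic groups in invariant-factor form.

rank_ℚ(R)=1; free=2−1=1
SNF(R) diag = [3] → torsion [3]

Answer: M ≅ ℤ^1 ⊕ ℤ/3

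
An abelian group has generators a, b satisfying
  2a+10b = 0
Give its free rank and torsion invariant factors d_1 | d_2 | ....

Answer: M ≅ ℤ^1 ⊕ ℤ/2

Derivation:
rank_ℚ(R)=1; free=2−1=1
SNF(R) diag = [2] → torsion [2]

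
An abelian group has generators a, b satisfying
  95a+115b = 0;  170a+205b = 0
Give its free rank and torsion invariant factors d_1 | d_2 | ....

Answer: M ≅ ℤ/5 ⊕ ℤ/15

Derivation:
rank_ℚ(R)=2; free=2−2=0
SNF(R) diag = [5, 15] → torsion [5, 15]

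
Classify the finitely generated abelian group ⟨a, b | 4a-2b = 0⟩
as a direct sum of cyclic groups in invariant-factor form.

Answer: M ≅ ℤ^1 ⊕ ℤ/2

Derivation:
rank_ℚ(R)=1; free=2−1=1
SNF(R) diag = [2] → torsion [2]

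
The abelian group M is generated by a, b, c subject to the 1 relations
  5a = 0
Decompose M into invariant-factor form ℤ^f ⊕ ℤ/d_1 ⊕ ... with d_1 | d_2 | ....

rank_ℚ(R)=1; free=3−1=2
SNF(R) diag = [5] → torsion [5]

Answer: M ≅ ℤ^2 ⊕ ℤ/5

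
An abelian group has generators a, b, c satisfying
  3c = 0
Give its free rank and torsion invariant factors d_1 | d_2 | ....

Answer: M ≅ ℤ^2 ⊕ ℤ/3

Derivation:
rank_ℚ(R)=1; free=3−1=2
SNF(R) diag = [3] → torsion [3]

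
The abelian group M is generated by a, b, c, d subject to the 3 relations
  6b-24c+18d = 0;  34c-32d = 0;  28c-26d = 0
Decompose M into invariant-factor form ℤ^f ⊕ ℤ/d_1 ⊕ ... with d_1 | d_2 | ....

rank_ℚ(R)=3; free=4−3=1
SNF(R) diag = [2, 6, 6] → torsion [2, 6, 6]

Answer: M ≅ ℤ^1 ⊕ ℤ/2 ⊕ ℤ/6 ⊕ ℤ/6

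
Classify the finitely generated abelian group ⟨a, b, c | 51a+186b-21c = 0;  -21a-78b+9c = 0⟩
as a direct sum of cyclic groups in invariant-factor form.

Answer: M ≅ ℤ^1 ⊕ ℤ/3 ⊕ ℤ/6

Derivation:
rank_ℚ(R)=2; free=3−2=1
SNF(R) diag = [3, 6] → torsion [3, 6]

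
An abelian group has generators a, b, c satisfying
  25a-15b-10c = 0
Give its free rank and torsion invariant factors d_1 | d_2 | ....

Answer: M ≅ ℤ^2 ⊕ ℤ/5

Derivation:
rank_ℚ(R)=1; free=3−1=2
SNF(R) diag = [5] → torsion [5]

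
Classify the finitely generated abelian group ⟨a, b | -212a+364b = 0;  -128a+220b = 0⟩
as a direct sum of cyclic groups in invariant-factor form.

rank_ℚ(R)=2; free=2−2=0
SNF(R) diag = [4, 12] → torsion [4, 12]

Answer: M ≅ ℤ/4 ⊕ ℤ/12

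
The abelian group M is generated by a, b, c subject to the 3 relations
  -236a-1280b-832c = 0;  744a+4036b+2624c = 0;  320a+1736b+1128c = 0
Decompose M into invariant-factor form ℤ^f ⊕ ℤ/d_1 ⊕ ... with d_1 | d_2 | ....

rank_ℚ(R)=3; free=3−3=0
SNF(R) diag = [4, 4, 8] → torsion [4, 4, 8]

Answer: M ≅ ℤ/4 ⊕ ℤ/4 ⊕ ℤ/8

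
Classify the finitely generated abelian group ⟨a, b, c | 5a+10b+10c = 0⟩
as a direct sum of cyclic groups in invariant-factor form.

Answer: M ≅ ℤ^2 ⊕ ℤ/5

Derivation:
rank_ℚ(R)=1; free=3−1=2
SNF(R) diag = [5] → torsion [5]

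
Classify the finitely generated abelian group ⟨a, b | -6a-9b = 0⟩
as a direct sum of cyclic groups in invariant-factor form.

rank_ℚ(R)=1; free=2−1=1
SNF(R) diag = [3] → torsion [3]

Answer: M ≅ ℤ^1 ⊕ ℤ/3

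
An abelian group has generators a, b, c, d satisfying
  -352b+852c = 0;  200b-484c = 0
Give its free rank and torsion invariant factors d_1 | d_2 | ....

Answer: M ≅ ℤ^2 ⊕ ℤ/4 ⊕ ℤ/8

Derivation:
rank_ℚ(R)=2; free=4−2=2
SNF(R) diag = [4, 8] → torsion [4, 8]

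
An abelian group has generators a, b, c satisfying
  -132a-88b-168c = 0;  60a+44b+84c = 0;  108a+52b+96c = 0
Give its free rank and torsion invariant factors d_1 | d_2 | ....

Answer: M ≅ ℤ/4 ⊕ ℤ/12 ⊕ ℤ/36

Derivation:
rank_ℚ(R)=3; free=3−3=0
SNF(R) diag = [4, 12, 36] → torsion [4, 12, 36]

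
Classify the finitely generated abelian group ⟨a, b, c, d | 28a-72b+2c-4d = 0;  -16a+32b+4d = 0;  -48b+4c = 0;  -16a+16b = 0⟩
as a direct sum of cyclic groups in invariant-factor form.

Answer: M ≅ ℤ/2 ⊕ ℤ/4 ⊕ ℤ/8 ⊕ ℤ/16

Derivation:
rank_ℚ(R)=4; free=4−4=0
SNF(R) diag = [2, 4, 8, 16] → torsion [2, 4, 8, 16]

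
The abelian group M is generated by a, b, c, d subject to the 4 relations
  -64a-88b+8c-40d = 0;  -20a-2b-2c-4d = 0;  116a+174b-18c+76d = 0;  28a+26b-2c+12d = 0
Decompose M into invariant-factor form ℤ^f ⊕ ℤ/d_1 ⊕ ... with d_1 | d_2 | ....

rank_ℚ(R)=4; free=4−4=0
SNF(R) diag = [2, 4, 8, 8] → torsion [2, 4, 8, 8]

Answer: M ≅ ℤ/2 ⊕ ℤ/4 ⊕ ℤ/8 ⊕ ℤ/8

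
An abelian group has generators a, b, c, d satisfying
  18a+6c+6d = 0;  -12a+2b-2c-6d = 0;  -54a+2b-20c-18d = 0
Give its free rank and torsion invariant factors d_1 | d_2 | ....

Answer: M ≅ ℤ^1 ⊕ ℤ/2 ⊕ ℤ/6 ⊕ ℤ/6

Derivation:
rank_ℚ(R)=3; free=4−3=1
SNF(R) diag = [2, 6, 6] → torsion [2, 6, 6]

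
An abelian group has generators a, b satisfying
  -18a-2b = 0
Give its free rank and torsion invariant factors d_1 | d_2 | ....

rank_ℚ(R)=1; free=2−1=1
SNF(R) diag = [2] → torsion [2]

Answer: M ≅ ℤ^1 ⊕ ℤ/2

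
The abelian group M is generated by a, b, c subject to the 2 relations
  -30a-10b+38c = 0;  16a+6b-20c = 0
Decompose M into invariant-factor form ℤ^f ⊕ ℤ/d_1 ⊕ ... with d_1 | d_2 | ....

Answer: M ≅ ℤ^1 ⊕ ℤ/2 ⊕ ℤ/2

Derivation:
rank_ℚ(R)=2; free=3−2=1
SNF(R) diag = [2, 2] → torsion [2, 2]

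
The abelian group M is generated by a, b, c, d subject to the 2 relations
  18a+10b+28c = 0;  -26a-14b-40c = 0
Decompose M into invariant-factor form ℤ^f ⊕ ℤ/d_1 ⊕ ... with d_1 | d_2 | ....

rank_ℚ(R)=2; free=4−2=2
SNF(R) diag = [2, 4] → torsion [2, 4]

Answer: M ≅ ℤ^2 ⊕ ℤ/2 ⊕ ℤ/4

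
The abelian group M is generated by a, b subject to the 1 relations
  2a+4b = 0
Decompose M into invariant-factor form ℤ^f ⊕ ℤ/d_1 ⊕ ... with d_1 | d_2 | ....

Answer: M ≅ ℤ^1 ⊕ ℤ/2

Derivation:
rank_ℚ(R)=1; free=2−1=1
SNF(R) diag = [2] → torsion [2]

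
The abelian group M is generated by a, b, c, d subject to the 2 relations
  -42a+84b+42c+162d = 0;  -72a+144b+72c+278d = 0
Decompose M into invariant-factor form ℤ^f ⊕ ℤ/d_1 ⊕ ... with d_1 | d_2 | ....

rank_ℚ(R)=2; free=4−2=2
SNF(R) diag = [2, 6] → torsion [2, 6]

Answer: M ≅ ℤ^2 ⊕ ℤ/2 ⊕ ℤ/6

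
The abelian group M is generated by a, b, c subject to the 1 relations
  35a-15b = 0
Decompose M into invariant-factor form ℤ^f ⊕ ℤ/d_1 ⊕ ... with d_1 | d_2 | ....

Answer: M ≅ ℤ^2 ⊕ ℤ/5

Derivation:
rank_ℚ(R)=1; free=3−1=2
SNF(R) diag = [5] → torsion [5]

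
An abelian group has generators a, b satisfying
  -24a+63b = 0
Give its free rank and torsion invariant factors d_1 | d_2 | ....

Answer: M ≅ ℤ^1 ⊕ ℤ/3

Derivation:
rank_ℚ(R)=1; free=2−1=1
SNF(R) diag = [3] → torsion [3]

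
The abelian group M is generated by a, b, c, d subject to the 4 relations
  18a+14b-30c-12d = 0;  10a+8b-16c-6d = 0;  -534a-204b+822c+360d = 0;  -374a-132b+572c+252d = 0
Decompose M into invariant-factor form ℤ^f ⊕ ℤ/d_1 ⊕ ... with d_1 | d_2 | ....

Answer: M ≅ ℤ/2 ⊕ ℤ/2 ⊕ ℤ/6 ⊕ ℤ/18

Derivation:
rank_ℚ(R)=4; free=4−4=0
SNF(R) diag = [2, 2, 6, 18] → torsion [2, 2, 6, 18]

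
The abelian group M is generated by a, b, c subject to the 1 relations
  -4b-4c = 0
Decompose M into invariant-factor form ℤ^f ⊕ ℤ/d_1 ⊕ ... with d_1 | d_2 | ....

rank_ℚ(R)=1; free=3−1=2
SNF(R) diag = [4] → torsion [4]

Answer: M ≅ ℤ^2 ⊕ ℤ/4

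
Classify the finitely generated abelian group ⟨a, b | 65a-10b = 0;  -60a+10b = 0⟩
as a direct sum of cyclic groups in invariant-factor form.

Answer: M ≅ ℤ/5 ⊕ ℤ/10

Derivation:
rank_ℚ(R)=2; free=2−2=0
SNF(R) diag = [5, 10] → torsion [5, 10]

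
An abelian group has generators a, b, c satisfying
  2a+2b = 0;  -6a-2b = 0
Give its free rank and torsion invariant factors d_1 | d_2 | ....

rank_ℚ(R)=2; free=3−2=1
SNF(R) diag = [2, 4] → torsion [2, 4]

Answer: M ≅ ℤ^1 ⊕ ℤ/2 ⊕ ℤ/4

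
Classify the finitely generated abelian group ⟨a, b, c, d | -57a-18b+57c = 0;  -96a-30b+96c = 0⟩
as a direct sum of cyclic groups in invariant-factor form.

Answer: M ≅ ℤ^2 ⊕ ℤ/3 ⊕ ℤ/6

Derivation:
rank_ℚ(R)=2; free=4−2=2
SNF(R) diag = [3, 6] → torsion [3, 6]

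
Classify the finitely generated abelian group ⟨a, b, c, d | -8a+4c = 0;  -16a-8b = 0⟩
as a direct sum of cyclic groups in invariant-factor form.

rank_ℚ(R)=2; free=4−2=2
SNF(R) diag = [4, 8] → torsion [4, 8]

Answer: M ≅ ℤ^2 ⊕ ℤ/4 ⊕ ℤ/8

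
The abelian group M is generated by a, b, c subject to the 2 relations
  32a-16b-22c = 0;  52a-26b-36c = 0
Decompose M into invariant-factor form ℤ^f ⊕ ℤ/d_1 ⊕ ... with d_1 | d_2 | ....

Answer: M ≅ ℤ^1 ⊕ ℤ/2 ⊕ ℤ/2

Derivation:
rank_ℚ(R)=2; free=3−2=1
SNF(R) diag = [2, 2] → torsion [2, 2]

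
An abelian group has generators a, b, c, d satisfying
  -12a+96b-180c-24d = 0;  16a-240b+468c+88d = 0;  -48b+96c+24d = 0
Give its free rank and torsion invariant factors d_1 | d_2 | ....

rank_ℚ(R)=3; free=4−3=1
SNF(R) diag = [4, 12, 24] → torsion [4, 12, 24]

Answer: M ≅ ℤ^1 ⊕ ℤ/4 ⊕ ℤ/12 ⊕ ℤ/24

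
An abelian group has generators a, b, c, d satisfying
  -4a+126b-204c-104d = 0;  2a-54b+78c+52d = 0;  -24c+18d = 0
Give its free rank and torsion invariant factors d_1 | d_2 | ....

rank_ℚ(R)=3; free=4−3=1
SNF(R) diag = [2, 6, 18] → torsion [2, 6, 18]

Answer: M ≅ ℤ^1 ⊕ ℤ/2 ⊕ ℤ/6 ⊕ ℤ/18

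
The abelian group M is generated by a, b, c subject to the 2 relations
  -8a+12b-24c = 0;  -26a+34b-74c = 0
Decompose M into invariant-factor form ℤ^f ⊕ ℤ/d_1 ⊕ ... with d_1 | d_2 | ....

rank_ℚ(R)=2; free=3−2=1
SNF(R) diag = [2, 4] → torsion [2, 4]

Answer: M ≅ ℤ^1 ⊕ ℤ/2 ⊕ ℤ/4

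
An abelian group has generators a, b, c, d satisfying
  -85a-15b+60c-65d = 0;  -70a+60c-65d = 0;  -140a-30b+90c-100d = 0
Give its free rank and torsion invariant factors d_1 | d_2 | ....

Answer: M ≅ ℤ^1 ⊕ ℤ/5 ⊕ ℤ/15 ⊕ ℤ/30

Derivation:
rank_ℚ(R)=3; free=4−3=1
SNF(R) diag = [5, 15, 30] → torsion [5, 15, 30]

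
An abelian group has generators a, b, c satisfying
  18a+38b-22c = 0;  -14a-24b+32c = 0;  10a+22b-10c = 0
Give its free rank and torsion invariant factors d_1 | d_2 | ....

rank_ℚ(R)=3; free=3−3=0
SNF(R) diag = [2, 2, 4] → torsion [2, 2, 4]

Answer: M ≅ ℤ/2 ⊕ ℤ/2 ⊕ ℤ/4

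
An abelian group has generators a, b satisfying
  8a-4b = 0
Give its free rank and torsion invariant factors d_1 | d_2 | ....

rank_ℚ(R)=1; free=2−1=1
SNF(R) diag = [4] → torsion [4]

Answer: M ≅ ℤ^1 ⊕ ℤ/4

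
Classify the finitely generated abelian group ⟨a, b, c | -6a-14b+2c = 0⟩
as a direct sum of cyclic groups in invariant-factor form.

Answer: M ≅ ℤ^2 ⊕ ℤ/2

Derivation:
rank_ℚ(R)=1; free=3−1=2
SNF(R) diag = [2] → torsion [2]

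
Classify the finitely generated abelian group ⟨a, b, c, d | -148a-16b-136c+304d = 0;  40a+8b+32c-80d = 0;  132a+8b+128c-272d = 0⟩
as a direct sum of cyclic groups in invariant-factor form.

rank_ℚ(R)=3; free=4−3=1
SNF(R) diag = [4, 8, 24] → torsion [4, 8, 24]

Answer: M ≅ ℤ^1 ⊕ ℤ/4 ⊕ ℤ/8 ⊕ ℤ/24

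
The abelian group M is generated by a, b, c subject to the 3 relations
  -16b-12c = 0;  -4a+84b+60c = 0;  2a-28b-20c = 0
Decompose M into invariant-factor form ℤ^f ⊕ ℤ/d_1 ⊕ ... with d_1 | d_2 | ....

Answer: M ≅ ℤ/2 ⊕ ℤ/4 ⊕ ℤ/4

Derivation:
rank_ℚ(R)=3; free=3−3=0
SNF(R) diag = [2, 4, 4] → torsion [2, 4, 4]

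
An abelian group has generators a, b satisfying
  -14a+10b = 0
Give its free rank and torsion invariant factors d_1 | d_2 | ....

rank_ℚ(R)=1; free=2−1=1
SNF(R) diag = [2] → torsion [2]

Answer: M ≅ ℤ^1 ⊕ ℤ/2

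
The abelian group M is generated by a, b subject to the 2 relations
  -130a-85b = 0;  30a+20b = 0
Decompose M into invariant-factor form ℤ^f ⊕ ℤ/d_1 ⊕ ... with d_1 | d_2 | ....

Answer: M ≅ ℤ/5 ⊕ ℤ/10

Derivation:
rank_ℚ(R)=2; free=2−2=0
SNF(R) diag = [5, 10] → torsion [5, 10]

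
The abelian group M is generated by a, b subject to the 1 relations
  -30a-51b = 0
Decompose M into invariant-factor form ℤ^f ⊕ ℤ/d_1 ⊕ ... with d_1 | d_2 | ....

rank_ℚ(R)=1; free=2−1=1
SNF(R) diag = [3] → torsion [3]

Answer: M ≅ ℤ^1 ⊕ ℤ/3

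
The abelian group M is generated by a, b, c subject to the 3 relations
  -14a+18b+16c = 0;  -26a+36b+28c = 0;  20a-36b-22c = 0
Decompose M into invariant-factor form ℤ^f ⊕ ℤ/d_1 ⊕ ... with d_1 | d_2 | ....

rank_ℚ(R)=3; free=3−3=0
SNF(R) diag = [2, 6, 18] → torsion [2, 6, 18]

Answer: M ≅ ℤ/2 ⊕ ℤ/6 ⊕ ℤ/18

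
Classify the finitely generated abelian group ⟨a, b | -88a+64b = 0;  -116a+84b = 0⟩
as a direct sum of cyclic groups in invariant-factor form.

rank_ℚ(R)=2; free=2−2=0
SNF(R) diag = [4, 8] → torsion [4, 8]

Answer: M ≅ ℤ/4 ⊕ ℤ/8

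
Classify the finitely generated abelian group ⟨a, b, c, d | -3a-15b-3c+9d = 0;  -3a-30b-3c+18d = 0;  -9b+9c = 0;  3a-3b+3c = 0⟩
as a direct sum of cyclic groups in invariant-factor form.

Answer: M ≅ ℤ/3 ⊕ ℤ/3 ⊕ ℤ/9 ⊕ ℤ/9

Derivation:
rank_ℚ(R)=4; free=4−4=0
SNF(R) diag = [3, 3, 9, 9] → torsion [3, 3, 9, 9]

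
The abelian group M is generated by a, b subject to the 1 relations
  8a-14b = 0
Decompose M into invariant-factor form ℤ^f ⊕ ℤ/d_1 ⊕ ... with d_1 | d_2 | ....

Answer: M ≅ ℤ^1 ⊕ ℤ/2

Derivation:
rank_ℚ(R)=1; free=2−1=1
SNF(R) diag = [2] → torsion [2]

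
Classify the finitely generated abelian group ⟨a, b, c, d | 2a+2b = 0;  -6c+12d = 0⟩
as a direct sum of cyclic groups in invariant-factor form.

Answer: M ≅ ℤ^2 ⊕ ℤ/2 ⊕ ℤ/6

Derivation:
rank_ℚ(R)=2; free=4−2=2
SNF(R) diag = [2, 6] → torsion [2, 6]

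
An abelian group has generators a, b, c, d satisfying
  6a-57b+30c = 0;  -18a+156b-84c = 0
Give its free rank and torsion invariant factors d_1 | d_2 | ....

rank_ℚ(R)=2; free=4−2=2
SNF(R) diag = [3, 6] → torsion [3, 6]

Answer: M ≅ ℤ^2 ⊕ ℤ/3 ⊕ ℤ/6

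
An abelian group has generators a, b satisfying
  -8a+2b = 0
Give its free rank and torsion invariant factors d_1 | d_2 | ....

Answer: M ≅ ℤ^1 ⊕ ℤ/2

Derivation:
rank_ℚ(R)=1; free=2−1=1
SNF(R) diag = [2] → torsion [2]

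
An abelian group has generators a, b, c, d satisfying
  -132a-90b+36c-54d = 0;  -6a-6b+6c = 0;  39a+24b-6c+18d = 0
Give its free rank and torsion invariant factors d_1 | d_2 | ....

rank_ℚ(R)=3; free=4−3=1
SNF(R) diag = [3, 6, 18] → torsion [3, 6, 18]

Answer: M ≅ ℤ^1 ⊕ ℤ/3 ⊕ ℤ/6 ⊕ ℤ/18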